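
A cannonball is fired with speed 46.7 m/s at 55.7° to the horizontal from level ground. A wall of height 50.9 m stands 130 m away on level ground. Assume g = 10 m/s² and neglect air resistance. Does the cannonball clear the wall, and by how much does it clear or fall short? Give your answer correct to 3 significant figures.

v_x = 46.7 cos 55.7° = 26.32 m/s; v_y0 = 46.7 sin 55.7° = 38.58 m/s.
Time to reach the wall: t = 130 / 26.32 = 4.939 s.
Height at that point: y = 38.58×4.939 − 5.000×4.939² = 68.58 m.
That is 68.58 − 50.9 = 17.7 m above the top of the wall, so the cannonball clears it.

Yes — it clears the wall by 17.7 m.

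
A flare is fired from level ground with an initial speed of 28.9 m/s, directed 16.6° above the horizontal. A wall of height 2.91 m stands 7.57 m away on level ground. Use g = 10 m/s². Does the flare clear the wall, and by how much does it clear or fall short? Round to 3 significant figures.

No — it falls 1.03 m short of clearing the wall.

v_x = 28.9 cos 16.6° = 27.70 m/s; v_y0 = 28.9 sin 16.6° = 8.256 m/s.
Time to reach the wall: t = 7.57 / 27.70 = 0.2733 s.
Height at that point: y = 8.256×0.2733 − 5.000×0.2733² = 1.883 m.
That is 2.91 − 1.883 = 1.03 m below the top of the wall, so the flare does not clear it.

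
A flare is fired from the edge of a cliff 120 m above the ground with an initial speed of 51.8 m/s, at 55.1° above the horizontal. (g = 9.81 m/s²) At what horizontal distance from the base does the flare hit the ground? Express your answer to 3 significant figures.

Components: v_x = 51.8 cos 55.1° = 29.64 m/s, v_y = 51.8 sin 55.1° = 42.48 m/s.
Vertical: 0 = 120 + 42.48 t − ½(9.81) t² ⇒ 4.905 t² − 42.48 t − 120 = 0.
t = [42.48 + √(1805 + 2354)] / 9.810 = 10.90 s.
Horizontal: R = v_x · t = 29.64 × 10.90 = 323 m.

323 m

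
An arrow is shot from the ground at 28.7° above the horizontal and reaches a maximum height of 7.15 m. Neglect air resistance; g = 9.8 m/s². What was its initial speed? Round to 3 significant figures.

At maximum height v_y = 0, so (v₀ sin θ)² = 2 g H.
v₀ sin 28.7° = √(2 × 9.8 × 7.15) = 11.84 m/s.
v₀ = 11.84 / sin 28.7° = 11.84 / 0.4802 = 24.7 m/s.

24.7 m/s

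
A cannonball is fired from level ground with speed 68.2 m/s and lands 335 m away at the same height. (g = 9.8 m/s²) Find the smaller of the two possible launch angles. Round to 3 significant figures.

Level-ground range: R = v₀² sin(2θ)/g ⇒ sin 2θ = R g / v₀² = 335×9.8/68.2² = 0.7058.
2θ = arcsin(0.7058) = 44.89° or 180° − 44.89° = 135.11°.
So θ = 22.4° or θ = 67.6°.

22.4°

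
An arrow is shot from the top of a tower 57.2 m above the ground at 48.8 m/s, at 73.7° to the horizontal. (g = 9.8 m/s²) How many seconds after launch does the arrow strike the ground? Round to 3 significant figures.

10.7 s

Vertical component: v_y = 48.8 sin 73.7° = 46.84 m/s.
Taking up as positive with launch at y = 57.2 m, landing at y = 0: 0 = 57.2 + 46.84 t − ½(9.8) t².
Solving 4.900 t² − 46.84 t − 57.2 = 0 gives t = [46.84 + √(46.84² + 4·4.900·57.2)] / 9.800 = 10.7 s.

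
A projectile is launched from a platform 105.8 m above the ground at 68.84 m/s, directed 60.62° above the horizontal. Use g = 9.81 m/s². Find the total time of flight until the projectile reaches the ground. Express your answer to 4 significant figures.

13.79 s

Vertical component: v_y = 68.84 sin 60.62° = 59.986 m/s.
Taking up as positive with launch at y = 105.8 m, landing at y = 0: 0 = 105.8 + 59.986 t − ½(9.81) t².
Solving 4.905 t² − 59.986 t − 105.8 = 0 gives t = [59.986 + √(59.986² + 4·4.905·105.8)] / 9.810 = 13.79 s.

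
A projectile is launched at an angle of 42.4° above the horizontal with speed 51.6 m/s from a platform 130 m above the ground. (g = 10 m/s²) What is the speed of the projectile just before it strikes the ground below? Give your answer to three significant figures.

v_x = 51.6 cos 42.4° = 38.10 m/s is unchanged throughout.
For the vertical component, v_y² = v_y0² + 2 g h = (34.79)² + 2×10×130 = 3810, so |v_y| = 61.73 m/s.
Impact speed = √(v_x² + v_y²) = √(1452 + 3810) = 72.5 m/s.

72.5 m/s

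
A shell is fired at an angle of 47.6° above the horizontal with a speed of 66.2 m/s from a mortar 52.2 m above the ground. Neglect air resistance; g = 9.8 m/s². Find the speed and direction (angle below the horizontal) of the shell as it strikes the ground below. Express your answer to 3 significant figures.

v_x = 66.2 cos 47.6° = 44.64 m/s (constant).
|v_y| at impact = √((48.89)² + 2×9.8×52.2) = 58.42 m/s.
Speed = √(44.64² + 58.42²) = 73.5 m/s; angle = arctan(58.42/44.64) = 52.6° below horizontal.

73.5 m/s at 52.6° below the horizontal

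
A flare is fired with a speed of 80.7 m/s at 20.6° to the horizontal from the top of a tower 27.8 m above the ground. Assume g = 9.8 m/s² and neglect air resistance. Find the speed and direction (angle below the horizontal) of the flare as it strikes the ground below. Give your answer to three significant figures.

v_x = 80.7 cos 20.6° = 75.54 m/s (constant).
|v_y| at impact = √((28.39)² + 2×9.8×27.8) = 36.75 m/s.
Speed = √(75.54² + 36.75²) = 84.0 m/s; angle = arctan(36.75/75.54) = 25.9° below horizontal.

84.0 m/s at 25.9° below the horizontal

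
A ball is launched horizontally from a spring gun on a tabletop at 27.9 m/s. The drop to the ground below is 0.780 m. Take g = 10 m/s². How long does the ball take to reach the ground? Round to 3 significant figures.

The horizontal speed doesn't affect the fall. With v_y0 = 0, h = ½ g t².
t = √(2 × 0.780 / 10) = √0.1560 = 0.395 s.

0.395 s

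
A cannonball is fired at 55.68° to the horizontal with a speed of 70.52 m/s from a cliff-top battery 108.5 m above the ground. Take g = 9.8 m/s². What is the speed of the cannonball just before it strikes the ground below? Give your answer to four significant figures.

84.26 m/s

v_x = 70.52 cos 55.68° = 39.760 m/s is unchanged throughout.
For the vertical component, v_y² = v_y0² + 2 g h = (58.243)² + 2×9.8×108.5 = 5518.8, so |v_y| = 74.289 m/s.
Impact speed = √(v_x² + v_y²) = √(1580.9 + 5518.8) = 84.26 m/s.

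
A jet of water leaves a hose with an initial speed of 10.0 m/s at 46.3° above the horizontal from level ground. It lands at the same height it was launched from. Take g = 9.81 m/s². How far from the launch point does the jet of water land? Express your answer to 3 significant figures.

Components: v_x = 10.0 cos 46.3° = 6.909 m/s, v_y = 10.0 sin 46.3° = 7.230 m/s.
Time of flight (same landing height): t = 2 v_y / g = 2 × 7.230 / 9.81 = 1.474 s.
Range: R = v_x · t = 6.909 × 1.474 = 10.2 m.

10.2 m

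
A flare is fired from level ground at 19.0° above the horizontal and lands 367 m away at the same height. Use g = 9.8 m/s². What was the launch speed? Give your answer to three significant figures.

76.4 m/s

On level ground, R = v₀² sin(2θ) / g, so v₀ = √(R g / sin 2θ).
sin(2 × 19.0°) = 0.6157.
v₀ = √(367 × 9.8 / 0.6157) = √5841 = 76.4 m/s.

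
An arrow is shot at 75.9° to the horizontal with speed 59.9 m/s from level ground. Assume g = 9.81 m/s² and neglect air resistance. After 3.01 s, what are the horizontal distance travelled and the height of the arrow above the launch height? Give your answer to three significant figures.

v_x = 59.9 cos 75.9° = 14.59 m/s; v_y0 = 59.9 sin 75.9° = 58.10 m/s.
x = v_x t = 14.59 × 3.01 = 43.9 m.
y = v_y0 t − ½ g t² = 58.10×3.01 − 4.905×3.01² = 130 m.

x = 43.9 m, y = 130 m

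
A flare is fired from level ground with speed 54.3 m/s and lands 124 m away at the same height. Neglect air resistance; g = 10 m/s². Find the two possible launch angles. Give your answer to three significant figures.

12.4° and 77.6°

Level-ground range: R = v₀² sin(2θ)/g ⇒ sin 2θ = R g / v₀² = 124×10/54.3² = 0.4206.
2θ = arcsin(0.4206) = 24.87° or 180° − 24.87° = 155.13°.
So θ = 12.4° or θ = 77.6°.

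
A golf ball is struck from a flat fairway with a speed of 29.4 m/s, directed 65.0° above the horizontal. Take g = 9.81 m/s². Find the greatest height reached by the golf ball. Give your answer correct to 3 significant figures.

Vertical component of launch velocity: v_y = 29.4 sin 65.0° = 26.65 m/s.
At the highest point the vertical velocity is zero, so v_y² = 2 g h_max.
h_max = (26.65)² / (2 × 9.81) = 710.2 / 19.62 = 36.2 m.

36.2 m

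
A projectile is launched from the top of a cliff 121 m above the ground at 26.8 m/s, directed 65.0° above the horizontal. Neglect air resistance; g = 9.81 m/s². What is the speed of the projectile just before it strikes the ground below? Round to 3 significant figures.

55.6 m/s

v_x = 26.8 cos 65.0° = 11.33 m/s is unchanged throughout.
For the vertical component, v_y² = v_y0² + 2 g h = (24.29)² + 2×9.81×121 = 2964, so |v_y| = 54.44 m/s.
Impact speed = √(v_x² + v_y²) = √(128.4 + 2964) = 55.6 m/s.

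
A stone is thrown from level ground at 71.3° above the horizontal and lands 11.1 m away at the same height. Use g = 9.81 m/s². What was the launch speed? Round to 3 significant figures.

On level ground, R = v₀² sin(2θ) / g, so v₀ = √(R g / sin 2θ).
sin(2 × 71.3°) = 0.6074.
v₀ = √(11.1 × 9.81 / 0.6074) = √179.3 = 13.4 m/s.

13.4 m/s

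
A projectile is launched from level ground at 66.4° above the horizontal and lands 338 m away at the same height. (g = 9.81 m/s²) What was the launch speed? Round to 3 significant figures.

67.2 m/s

On level ground, R = v₀² sin(2θ) / g, so v₀ = √(R g / sin 2θ).
sin(2 × 66.4°) = 0.7337.
v₀ = √(338 × 9.81 / 0.7337) = √4519 = 67.2 m/s.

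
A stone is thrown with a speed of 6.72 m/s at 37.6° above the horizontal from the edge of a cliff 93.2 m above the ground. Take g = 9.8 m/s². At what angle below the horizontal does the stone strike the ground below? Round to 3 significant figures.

82.9°

v_x = 6.72 cos 37.6° = 5.324 m/s.
At impact |v_y| = √(v_y0² + 2 g h) = √(4.100² + 2×9.8×93.2) = 42.94 m/s.
Angle below horizontal = arctan(|v_y| / v_x) = arctan(42.94 / 5.324) = 82.9°.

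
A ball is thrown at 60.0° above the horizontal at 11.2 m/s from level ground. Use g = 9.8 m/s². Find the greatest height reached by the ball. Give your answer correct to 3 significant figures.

4.80 m

Vertical component of launch velocity: v_y = 11.2 sin 60.0° = 9.699 m/s.
At the highest point the vertical velocity is zero, so v_y² = 2 g h_max.
h_max = (9.699)² / (2 × 9.8) = 94.07 / 19.60 = 4.80 m.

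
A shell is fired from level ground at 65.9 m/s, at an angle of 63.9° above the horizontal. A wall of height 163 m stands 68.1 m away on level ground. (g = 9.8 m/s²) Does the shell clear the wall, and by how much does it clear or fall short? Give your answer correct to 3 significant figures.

v_x = 65.9 cos 63.9° = 28.99 m/s; v_y0 = 65.9 sin 63.9° = 59.18 m/s.
Time to reach the wall: t = 68.1 / 28.99 = 2.349 s.
Height at that point: y = 59.18×2.349 − 4.900×2.349² = 112.0 m.
That is 163 − 112.0 = 51.0 m below the top of the wall, so the shell does not clear it.

No — it falls 51.0 m short of clearing the wall.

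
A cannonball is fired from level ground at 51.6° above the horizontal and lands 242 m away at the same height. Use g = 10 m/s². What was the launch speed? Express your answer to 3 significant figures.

49.9 m/s

On level ground, R = v₀² sin(2θ) / g, so v₀ = √(R g / sin 2θ).
sin(2 × 51.6°) = 0.9736.
v₀ = √(242 × 10 / 0.9736) = √2486 = 49.9 m/s.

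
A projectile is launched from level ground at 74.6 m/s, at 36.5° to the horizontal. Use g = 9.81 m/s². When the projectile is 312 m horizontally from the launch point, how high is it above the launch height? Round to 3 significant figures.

v_x = 74.6 cos 36.5° = 59.97 m/s, v_y0 = 74.6 sin 36.5° = 44.37 m/s.
Time to reach x = 312 m: t = x / v_x = 312 / 59.97 = 5.203 s.
y = v_y0 t − ½ g t² = 44.37×5.203 − 4.905×5.203² = 98.1 m.

98.1 m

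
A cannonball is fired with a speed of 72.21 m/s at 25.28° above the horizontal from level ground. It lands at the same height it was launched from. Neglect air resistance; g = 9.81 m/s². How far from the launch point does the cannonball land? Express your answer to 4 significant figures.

410.5 m

For level ground, R = v₀² sin(2θ) / g.
sin(2 × 25.28°) = sin 50.560° = 0.7723.
R = (72.21)² × 0.7723 / 9.81 = 410.5 m.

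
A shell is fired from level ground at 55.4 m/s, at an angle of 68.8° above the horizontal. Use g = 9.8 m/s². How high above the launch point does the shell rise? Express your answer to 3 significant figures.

136 m

Vertical component of launch velocity: v_y = 55.4 sin 68.8° = 51.65 m/s.
At the highest point the vertical velocity is zero, so v_y² = 2 g h_max.
h_max = (51.65)² / (2 × 9.8) = 2668 / 19.60 = 136 m.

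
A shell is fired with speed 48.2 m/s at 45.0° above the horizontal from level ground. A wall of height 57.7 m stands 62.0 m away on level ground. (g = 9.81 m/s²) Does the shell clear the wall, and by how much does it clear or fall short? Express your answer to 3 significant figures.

v_x = 48.2 cos 45.0° = 34.08 m/s; v_y0 = 48.2 sin 45.0° = 34.08 m/s.
Time to reach the wall: t = 62.0 / 34.08 = 1.819 s.
Height at that point: y = 34.08×1.819 − 4.905×1.819² = 45.76 m.
That is 57.7 − 45.76 = 11.9 m below the top of the wall, so the shell does not clear it.

No — it falls 11.9 m short of clearing the wall.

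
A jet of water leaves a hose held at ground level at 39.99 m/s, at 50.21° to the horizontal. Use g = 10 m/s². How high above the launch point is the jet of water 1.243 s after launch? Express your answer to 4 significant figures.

v_y0 = 39.99 sin 50.21° = 30.728 m/s.
y(t) = v_y0 t − ½ g t² = 30.728×1.243 − 5.000×1.243² = 30.47 m.

30.47 m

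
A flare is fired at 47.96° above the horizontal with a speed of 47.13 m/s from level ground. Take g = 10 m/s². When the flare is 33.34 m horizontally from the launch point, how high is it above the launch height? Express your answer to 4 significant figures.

31.40 m

v_x = 47.13 cos 47.96° = 31.561 m/s, v_y0 = 47.13 sin 47.96° = 35.002 m/s.
Time to reach x = 33.34 m: t = x / v_x = 33.34 / 31.561 = 1.0564 s.
y = v_y0 t − ½ g t² = 35.002×1.0564 − 5.000×1.0564² = 31.40 m.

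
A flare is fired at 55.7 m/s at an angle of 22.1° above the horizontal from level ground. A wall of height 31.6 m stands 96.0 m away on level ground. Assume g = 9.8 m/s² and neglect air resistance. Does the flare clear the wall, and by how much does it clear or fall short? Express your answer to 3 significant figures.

No — it falls 9.57 m short of clearing the wall.

v_x = 55.7 cos 22.1° = 51.61 m/s; v_y0 = 55.7 sin 22.1° = 20.96 m/s.
Time to reach the wall: t = 96.0 / 51.61 = 1.860 s.
Height at that point: y = 20.96×1.860 − 4.900×1.860² = 22.03 m.
That is 31.6 − 22.03 = 9.57 m below the top of the wall, so the flare does not clear it.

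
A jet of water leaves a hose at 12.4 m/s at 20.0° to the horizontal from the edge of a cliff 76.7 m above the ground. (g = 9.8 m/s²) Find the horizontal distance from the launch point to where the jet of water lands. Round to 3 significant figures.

51.4 m

Components: v_x = 12.4 cos 20.0° = 11.65 m/s, v_y = 12.4 sin 20.0° = 4.241 m/s.
Vertical: 0 = 76.7 + 4.241 t − ½(9.8) t² ⇒ 4.900 t² − 4.241 t − 76.7 = 0.
t = [4.241 + √(17.99 + 1503)] / 9.800 = 4.412 s.
Horizontal: R = v_x · t = 11.65 × 4.412 = 51.4 m.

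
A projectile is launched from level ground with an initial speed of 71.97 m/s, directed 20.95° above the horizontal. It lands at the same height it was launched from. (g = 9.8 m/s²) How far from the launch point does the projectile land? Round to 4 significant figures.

353.0 m

For level ground, R = v₀² sin(2θ) / g.
sin(2 × 20.95°) = sin 41.900° = 0.6678.
R = (71.97)² × 0.6678 / 9.8 = 353.0 m.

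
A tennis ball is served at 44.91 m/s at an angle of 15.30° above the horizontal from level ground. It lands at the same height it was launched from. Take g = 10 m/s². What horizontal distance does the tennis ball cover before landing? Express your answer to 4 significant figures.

102.7 m

Components: v_x = 44.91 cos 15.30° = 43.318 m/s, v_y = 44.91 sin 15.30° = 11.851 m/s.
Time of flight (same landing height): t = 2 v_y / g = 2 × 11.851 / 10 = 2.3702 s.
Range: R = v_x · t = 43.318 × 2.3702 = 102.7 m.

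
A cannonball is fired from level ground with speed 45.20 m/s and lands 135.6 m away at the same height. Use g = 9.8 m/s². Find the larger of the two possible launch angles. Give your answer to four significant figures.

69.71°

Level-ground range: R = v₀² sin(2θ)/g ⇒ sin 2θ = R g / v₀² = 135.6×9.8/45.20² = 0.6504.
2θ = arcsin(0.6504) = 40.572° or 180° − 40.572° = 139.428°.
So θ = 20.29° or θ = 69.71°.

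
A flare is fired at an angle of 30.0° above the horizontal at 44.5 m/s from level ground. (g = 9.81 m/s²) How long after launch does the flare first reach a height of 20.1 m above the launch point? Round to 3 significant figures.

1.25 s

v_y0 = 44.5 sin 30.0° = 22.25 m/s.
Set y = v_y0 t − ½ g t² = 20.1: 4.905 t² − 22.25 t + 20.1 = 0.
t = [22.25 ± √(495.1 − 394.4)] / 9.81 = (22.25 ± 10.03) / 9.81, giving t = 1.25 s or t = 3.29 s.
The flare is on the way up at the first time, so t = 1.25 s.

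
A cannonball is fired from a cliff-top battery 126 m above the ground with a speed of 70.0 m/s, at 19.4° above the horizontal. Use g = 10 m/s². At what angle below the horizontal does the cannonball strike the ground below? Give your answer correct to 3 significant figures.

v_x = 70.0 cos 19.4° = 66.03 m/s.
At impact |v_y| = √(v_y0² + 2 g h) = √(23.25² + 2×10×126) = 55.32 m/s.
Angle below horizontal = arctan(|v_y| / v_x) = arctan(55.32 / 66.03) = 40.0°.

40.0°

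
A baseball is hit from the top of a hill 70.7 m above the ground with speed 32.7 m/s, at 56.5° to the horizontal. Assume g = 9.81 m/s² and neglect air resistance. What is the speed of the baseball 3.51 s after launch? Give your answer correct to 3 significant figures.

v_x = 32.7 cos 56.5° = 18.05 m/s (constant).
v_y(t) = 32.7 sin 56.5° − g t = 27.27 − 9.81 × 3.51 = -7.163 m/s.
Speed = √(v_x² + v_y²) = √(325.8 + 51.31) = 19.4 m/s.

19.4 m/s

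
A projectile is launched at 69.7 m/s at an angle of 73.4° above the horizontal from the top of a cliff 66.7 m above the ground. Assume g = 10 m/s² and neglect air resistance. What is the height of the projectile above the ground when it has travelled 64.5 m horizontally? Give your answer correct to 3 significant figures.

v_x = 69.7 cos 73.4° = 19.91 m/s, v_y0 = 69.7 sin 73.4° = 66.80 m/s.
Time to reach x = 64.5 m: t = x / v_x = 64.5 / 19.91 = 3.240 s.
y = 66.7 + v_y0 t − ½ g t² = 66.7 + 66.80×3.240 − 5.000×3.240² = 231 m.

231 m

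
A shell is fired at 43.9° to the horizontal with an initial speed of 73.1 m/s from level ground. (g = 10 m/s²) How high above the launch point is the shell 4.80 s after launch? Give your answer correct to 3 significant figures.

128 m

v_y0 = 73.1 sin 43.9° = 50.69 m/s.
y(t) = v_y0 t − ½ g t² = 50.69×4.80 − 5.000×4.80² = 128 m.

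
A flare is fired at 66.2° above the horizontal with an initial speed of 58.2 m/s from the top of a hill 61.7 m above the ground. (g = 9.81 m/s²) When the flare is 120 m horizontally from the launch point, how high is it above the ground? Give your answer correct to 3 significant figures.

v_x = 58.2 cos 66.2° = 23.49 m/s, v_y0 = 58.2 sin 66.2° = 53.25 m/s.
Time to reach x = 120 m: t = x / v_x = 120 / 23.49 = 5.109 s.
y = 61.7 + v_y0 t − ½ g t² = 61.7 + 53.25×5.109 − 4.905×5.109² = 206 m.

206 m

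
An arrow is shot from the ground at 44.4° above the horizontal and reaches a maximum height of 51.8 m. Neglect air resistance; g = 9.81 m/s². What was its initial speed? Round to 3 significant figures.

45.6 m/s

At maximum height v_y = 0, so (v₀ sin θ)² = 2 g H.
v₀ sin 44.4° = √(2 × 9.81 × 51.8) = 31.88 m/s.
v₀ = 31.88 / sin 44.4° = 31.88 / 0.6997 = 45.6 m/s.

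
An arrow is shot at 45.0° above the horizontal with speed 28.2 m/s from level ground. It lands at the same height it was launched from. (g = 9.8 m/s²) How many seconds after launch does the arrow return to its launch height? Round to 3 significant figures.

4.07 s

Vertical component: v_y = 28.2 sin 45.0° = 19.94 m/s.
For a projectile landing at launch height, time of flight is t = 2 v_y / g = 2 × 19.94 / 9.8 = 4.07 s.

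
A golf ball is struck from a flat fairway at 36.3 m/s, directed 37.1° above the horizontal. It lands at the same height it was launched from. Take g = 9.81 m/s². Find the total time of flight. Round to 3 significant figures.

4.46 s

Vertical component: v_y = 36.3 sin 37.1° = 21.90 m/s.
For a projectile landing at launch height, time of flight is t = 2 v_y / g = 2 × 21.90 / 9.81 = 4.46 s.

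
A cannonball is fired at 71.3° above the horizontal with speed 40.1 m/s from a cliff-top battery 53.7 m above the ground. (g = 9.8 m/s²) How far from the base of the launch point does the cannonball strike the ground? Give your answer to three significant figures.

115 m

Components: v_x = 40.1 cos 71.3° = 12.86 m/s, v_y = 40.1 sin 71.3° = 37.98 m/s.
Vertical: 0 = 53.7 + 37.98 t − ½(9.8) t² ⇒ 4.900 t² − 37.98 t − 53.7 = 0.
t = [37.98 + √(1442 + 1053)] / 9.800 = 8.972 s.
Horizontal: R = v_x · t = 12.86 × 8.972 = 115 m.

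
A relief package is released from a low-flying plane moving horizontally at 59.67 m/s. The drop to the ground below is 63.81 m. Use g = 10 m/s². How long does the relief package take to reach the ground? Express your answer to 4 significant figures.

3.572 s

The horizontal speed doesn't affect the fall. With v_y0 = 0, h = ½ g t².
t = √(2 × 63.81 / 10) = √12.762 = 3.572 s.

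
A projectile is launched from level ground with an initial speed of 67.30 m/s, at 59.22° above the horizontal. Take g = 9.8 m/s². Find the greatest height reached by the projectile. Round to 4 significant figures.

Vertical component of launch velocity: v_y = 67.30 sin 59.22° = 57.820 m/s.
At the highest point the vertical velocity is zero, so v_y² = 2 g h_max.
h_max = (57.820)² / (2 × 9.8) = 3343.2 / 19.60 = 170.6 m.

170.6 m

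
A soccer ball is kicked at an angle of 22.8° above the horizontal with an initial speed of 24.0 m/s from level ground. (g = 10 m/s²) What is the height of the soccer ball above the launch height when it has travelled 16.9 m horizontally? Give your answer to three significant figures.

4.19 m

v_x = 24.0 cos 22.8° = 22.12 m/s, v_y0 = 24.0 sin 22.8° = 9.300 m/s.
Time to reach x = 16.9 m: t = x / v_x = 16.9 / 22.12 = 0.7640 s.
y = v_y0 t − ½ g t² = 9.300×0.7640 − 5.000×0.7640² = 4.19 m.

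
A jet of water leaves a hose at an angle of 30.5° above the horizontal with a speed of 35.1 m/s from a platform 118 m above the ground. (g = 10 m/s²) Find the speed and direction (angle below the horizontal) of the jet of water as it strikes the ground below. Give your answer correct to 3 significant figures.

59.9 m/s at 59.7° below the horizontal

v_x = 35.1 cos 30.5° = 30.24 m/s (constant).
|v_y| at impact = √((17.81)² + 2×10×118) = 51.74 m/s.
Speed = √(30.24² + 51.74²) = 59.9 m/s; angle = arctan(51.74/30.24) = 59.7° below horizontal.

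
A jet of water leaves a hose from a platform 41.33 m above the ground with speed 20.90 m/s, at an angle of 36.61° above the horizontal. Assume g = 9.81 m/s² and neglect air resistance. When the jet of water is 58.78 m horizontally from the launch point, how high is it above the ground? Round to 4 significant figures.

24.79 m

v_x = 20.90 cos 36.61° = 16.777 m/s, v_y0 = 20.90 sin 36.61° = 12.464 m/s.
Time to reach x = 58.78 m: t = x / v_x = 58.78 / 16.777 = 3.5036 s.
y = 41.33 + v_y0 t − ½ g t² = 41.33 + 12.464×3.5036 − 4.905×3.5036² = 24.79 m.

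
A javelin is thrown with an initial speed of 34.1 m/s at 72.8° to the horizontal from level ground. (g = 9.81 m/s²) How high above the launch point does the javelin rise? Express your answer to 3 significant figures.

Vertical component of launch velocity: v_y = 34.1 sin 72.8° = 32.57 m/s.
At the highest point the vertical velocity is zero, so v_y² = 2 g h_max.
h_max = (32.57)² / (2 × 9.81) = 1061 / 19.62 = 54.1 m.

54.1 m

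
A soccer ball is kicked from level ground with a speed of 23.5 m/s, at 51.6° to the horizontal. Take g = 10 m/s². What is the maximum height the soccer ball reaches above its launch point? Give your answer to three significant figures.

Vertical component of launch velocity: v_y = 23.5 sin 51.6° = 18.42 m/s.
At the highest point the vertical velocity is zero, so v_y² = 2 g h_max.
h_max = (18.42)² / (2 × 10) = 339.3 / 20.00 = 17.0 m.

17.0 m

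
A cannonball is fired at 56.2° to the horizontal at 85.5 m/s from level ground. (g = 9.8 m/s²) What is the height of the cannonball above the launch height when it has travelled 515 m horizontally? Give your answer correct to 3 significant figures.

195 m

v_x = 85.5 cos 56.2° = 47.56 m/s, v_y0 = 85.5 sin 56.2° = 71.05 m/s.
Time to reach x = 515 m: t = x / v_x = 515 / 47.56 = 10.83 s.
y = v_y0 t − ½ g t² = 71.05×10.83 − 4.900×10.83² = 195 m.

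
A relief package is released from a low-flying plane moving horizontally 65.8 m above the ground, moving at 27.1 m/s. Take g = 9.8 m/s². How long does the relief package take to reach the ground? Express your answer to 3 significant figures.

The horizontal speed doesn't affect the fall. With v_y0 = 0, h = ½ g t².
t = √(2 × 65.8 / 9.8) = √13.43 = 3.66 s.

3.66 s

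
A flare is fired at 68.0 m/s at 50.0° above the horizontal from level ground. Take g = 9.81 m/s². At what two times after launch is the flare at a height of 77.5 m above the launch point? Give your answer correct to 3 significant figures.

1.79 s and 8.83 s

v_y0 = 68.0 sin 50.0° = 52.09 m/s.
Set y = v_y0 t − ½ g t² = 77.5: 4.905 t² − 52.09 t + 77.5 = 0.
t = [52.09 ± √(2713 − 1521)] / 9.81 = (52.09 ± 34.53) / 9.81, giving t = 1.79 s or t = 8.83 s.
So the flare is at 77.5 m at t = 1.79 s (rising) and t = 8.83 s (falling).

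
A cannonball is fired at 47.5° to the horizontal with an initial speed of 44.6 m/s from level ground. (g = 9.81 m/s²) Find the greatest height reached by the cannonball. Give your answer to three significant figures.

55.1 m

Vertical component of launch velocity: v_y = 44.6 sin 47.5° = 32.88 m/s.
At the highest point the vertical velocity is zero, so v_y² = 2 g h_max.
h_max = (32.88)² / (2 × 9.81) = 1081 / 19.62 = 55.1 m.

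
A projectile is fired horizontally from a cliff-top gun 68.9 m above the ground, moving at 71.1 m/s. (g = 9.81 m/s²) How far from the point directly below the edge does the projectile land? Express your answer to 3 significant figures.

Initial vertical velocity is zero, so the fall time comes from h = ½ g t²: t = √(2 × 68.9 / 9.81) = 3.748 s.
Horizontal motion is uniform at 71.1 m/s, so x = 71.1 × 3.748 = 266 m.

266 m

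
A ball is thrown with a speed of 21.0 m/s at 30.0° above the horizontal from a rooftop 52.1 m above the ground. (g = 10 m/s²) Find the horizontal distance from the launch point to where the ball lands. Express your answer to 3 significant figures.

Components: v_x = 21.0 cos 30.0° = 18.19 m/s, v_y = 21.0 sin 30.0° = 10.50 m/s.
Vertical: 0 = 52.1 + 10.50 t − ½(10) t² ⇒ 5.000 t² − 10.50 t − 52.1 = 0.
t = [10.50 + √(110.2 + 1042)] / 10.00 = 4.444 s.
Horizontal: R = v_x · t = 18.19 × 4.444 = 80.8 m.

80.8 m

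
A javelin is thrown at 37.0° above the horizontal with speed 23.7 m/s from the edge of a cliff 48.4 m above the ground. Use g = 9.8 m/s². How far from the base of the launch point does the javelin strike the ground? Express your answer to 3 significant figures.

Components: v_x = 23.7 cos 37.0° = 18.93 m/s, v_y = 23.7 sin 37.0° = 14.26 m/s.
Vertical: 0 = 48.4 + 14.26 t − ½(9.8) t² ⇒ 4.900 t² − 14.26 t − 48.4 = 0.
t = [14.26 + √(203.3 + 948.6)] / 9.800 = 4.918 s.
Horizontal: R = v_x · t = 18.93 × 4.918 = 93.1 m.

93.1 m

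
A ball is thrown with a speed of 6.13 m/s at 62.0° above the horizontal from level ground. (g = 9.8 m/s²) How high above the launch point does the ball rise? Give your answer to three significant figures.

Vertical component of launch velocity: v_y = 6.13 sin 62.0° = 5.412 m/s.
At the highest point the vertical velocity is zero, so v_y² = 2 g h_max.
h_max = (5.412)² / (2 × 9.8) = 29.29 / 19.60 = 1.49 m.

1.49 m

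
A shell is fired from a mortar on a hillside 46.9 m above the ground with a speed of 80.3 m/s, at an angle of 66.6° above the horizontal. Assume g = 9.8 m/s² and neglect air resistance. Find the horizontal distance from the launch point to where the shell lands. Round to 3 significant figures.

Components: v_x = 80.3 cos 66.6° = 31.89 m/s, v_y = 80.3 sin 66.6° = 73.70 m/s.
Vertical: 0 = 46.9 + 73.70 t − ½(9.8) t² ⇒ 4.900 t² − 73.70 t − 46.9 = 0.
t = [73.70 + √(5432 + 919.2)] / 9.800 = 15.65 s.
Horizontal: R = v_x · t = 31.89 × 15.65 = 499 m.

499 m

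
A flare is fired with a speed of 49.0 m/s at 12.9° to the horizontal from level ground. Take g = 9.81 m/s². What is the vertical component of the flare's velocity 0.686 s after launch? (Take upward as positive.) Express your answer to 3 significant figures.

4.21 m/s

Initial vertical component: v_y0 = 49.0 sin 12.9° = 10.94 m/s.
v_y(t) = v_y0 − g t = 10.94 − 9.81 × 0.686 = 4.21 m/s.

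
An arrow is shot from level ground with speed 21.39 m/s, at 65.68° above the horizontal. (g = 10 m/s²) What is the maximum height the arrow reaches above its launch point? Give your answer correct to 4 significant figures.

Vertical component of launch velocity: v_y = 21.39 sin 65.68° = 19.492 m/s.
At the highest point the vertical velocity is zero, so v_y² = 2 g h_max.
h_max = (19.492)² / (2 × 10) = 379.94 / 20.00 = 19.00 m.

19.00 m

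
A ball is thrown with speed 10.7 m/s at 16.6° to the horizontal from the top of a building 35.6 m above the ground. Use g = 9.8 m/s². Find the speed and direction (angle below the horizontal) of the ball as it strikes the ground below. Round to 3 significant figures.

28.5 m/s at 68.9° below the horizontal

v_x = 10.7 cos 16.6° = 10.25 m/s (constant).
|v_y| at impact = √((3.057)² + 2×9.8×35.6) = 26.59 m/s.
Speed = √(10.25² + 26.59²) = 28.5 m/s; angle = arctan(26.59/10.25) = 68.9° below horizontal.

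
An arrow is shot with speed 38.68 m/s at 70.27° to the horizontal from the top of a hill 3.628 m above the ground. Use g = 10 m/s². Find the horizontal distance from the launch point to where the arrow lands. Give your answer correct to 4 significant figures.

96.37 m

Components: v_x = 38.68 cos 70.27° = 13.058 m/s, v_y = 38.68 sin 70.27° = 36.409 m/s.
Vertical: 0 = 3.628 + 36.409 t − ½(10) t² ⇒ 5.000 t² − 36.409 t − 3.628 = 0.
t = [36.409 + √(1325.6 + 72.560)] / 10.00 = 7.3801 s.
Horizontal: R = v_x · t = 13.058 × 7.3801 = 96.37 m.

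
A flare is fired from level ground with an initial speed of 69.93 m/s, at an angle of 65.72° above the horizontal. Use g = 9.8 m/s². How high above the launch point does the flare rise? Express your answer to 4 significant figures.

Vertical component of launch velocity: v_y = 69.93 sin 65.72° = 63.744 m/s.
At the highest point the vertical velocity is zero, so v_y² = 2 g h_max.
h_max = (63.744)² / (2 × 9.8) = 4063.3 / 19.60 = 207.3 m.

207.3 m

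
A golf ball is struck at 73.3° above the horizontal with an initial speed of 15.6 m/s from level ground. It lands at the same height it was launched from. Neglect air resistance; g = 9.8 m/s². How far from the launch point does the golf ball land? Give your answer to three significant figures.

13.7 m

For level ground, R = v₀² sin(2θ) / g.
sin(2 × 73.3°) = sin 146.6° = 0.5505.
R = (15.6)² × 0.5505 / 9.8 = 13.7 m.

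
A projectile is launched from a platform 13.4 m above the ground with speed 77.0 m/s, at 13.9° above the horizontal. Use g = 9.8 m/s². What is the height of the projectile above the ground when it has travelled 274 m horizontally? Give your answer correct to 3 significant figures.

15.4 m

v_x = 77.0 cos 13.9° = 74.75 m/s, v_y0 = 77.0 sin 13.9° = 18.50 m/s.
Time to reach x = 274 m: t = x / v_x = 274 / 74.75 = 3.666 s.
y = 13.4 + v_y0 t − ½ g t² = 13.4 + 18.50×3.666 − 4.900×3.666² = 15.4 m.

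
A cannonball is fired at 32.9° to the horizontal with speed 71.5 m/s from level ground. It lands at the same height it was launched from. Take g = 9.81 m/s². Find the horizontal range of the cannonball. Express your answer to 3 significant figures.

Components: v_x = 71.5 cos 32.9° = 60.03 m/s, v_y = 71.5 sin 32.9° = 38.84 m/s.
Time of flight (same landing height): t = 2 v_y / g = 2 × 38.84 / 9.81 = 7.918 s.
Range: R = v_x · t = 60.03 × 7.918 = 475 m.

475 m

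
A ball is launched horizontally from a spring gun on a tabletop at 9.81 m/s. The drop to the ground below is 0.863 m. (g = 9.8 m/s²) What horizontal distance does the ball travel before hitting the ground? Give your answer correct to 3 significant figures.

Initial vertical velocity is zero, so the fall time comes from h = ½ g t²: t = √(2 × 0.863 / 9.8) = 0.4197 s.
Horizontal motion is uniform at 9.81 m/s, so x = 9.81 × 0.4197 = 4.12 m.

4.12 m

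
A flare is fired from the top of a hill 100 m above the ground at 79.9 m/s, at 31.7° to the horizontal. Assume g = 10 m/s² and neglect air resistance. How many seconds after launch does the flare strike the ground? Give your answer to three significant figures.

10.3 s

Vertical component: v_y = 79.9 sin 31.7° = 41.99 m/s.
Taking up as positive with launch at y = 100 m, landing at y = 0: 0 = 100 + 41.99 t − ½(10) t².
Solving 5.000 t² − 41.99 t − 100 = 0 gives t = [41.99 + √(41.99² + 4·5.000·100)] / 10.00 = 10.3 s.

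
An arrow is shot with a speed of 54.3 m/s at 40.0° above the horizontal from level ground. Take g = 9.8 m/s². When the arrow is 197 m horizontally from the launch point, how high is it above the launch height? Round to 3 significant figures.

v_x = 54.3 cos 40.0° = 41.60 m/s, v_y0 = 54.3 sin 40.0° = 34.90 m/s.
Time to reach x = 197 m: t = x / v_x = 197 / 41.60 = 4.736 s.
y = v_y0 t − ½ g t² = 34.90×4.736 − 4.900×4.736² = 55.4 m.

55.4 m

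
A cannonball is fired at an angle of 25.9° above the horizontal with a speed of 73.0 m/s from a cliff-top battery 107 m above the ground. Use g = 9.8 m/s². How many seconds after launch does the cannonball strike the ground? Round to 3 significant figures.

Vertical component: v_y = 73.0 sin 25.9° = 31.89 m/s.
Taking up as positive with launch at y = 107 m, landing at y = 0: 0 = 107 + 31.89 t − ½(9.8) t².
Solving 4.900 t² − 31.89 t − 107 = 0 gives t = [31.89 + √(31.89² + 4·4.900·107)] / 9.800 = 8.95 s.

8.95 s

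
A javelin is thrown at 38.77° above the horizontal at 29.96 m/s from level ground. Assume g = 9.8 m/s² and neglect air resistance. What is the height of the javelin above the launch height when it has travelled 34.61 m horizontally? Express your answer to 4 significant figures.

17.04 m

v_x = 29.96 cos 38.77° = 23.359 m/s, v_y0 = 29.96 sin 38.77° = 18.761 m/s.
Time to reach x = 34.61 m: t = x / v_x = 34.61 / 23.359 = 1.4817 s.
y = v_y0 t − ½ g t² = 18.761×1.4817 − 4.900×1.4817² = 17.04 m.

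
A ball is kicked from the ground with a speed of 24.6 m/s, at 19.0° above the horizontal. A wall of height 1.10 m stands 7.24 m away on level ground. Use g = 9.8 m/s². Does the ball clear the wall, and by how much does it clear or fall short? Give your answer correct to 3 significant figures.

Yes — it clears the wall by 0.918 m.

v_x = 24.6 cos 19.0° = 23.26 m/s; v_y0 = 24.6 sin 19.0° = 8.009 m/s.
Time to reach the wall: t = 7.24 / 23.26 = 0.3113 s.
Height at that point: y = 8.009×0.3113 − 4.900×0.3113² = 2.018 m.
That is 2.018 − 1.10 = 0.918 m above the top of the wall, so the ball clears it.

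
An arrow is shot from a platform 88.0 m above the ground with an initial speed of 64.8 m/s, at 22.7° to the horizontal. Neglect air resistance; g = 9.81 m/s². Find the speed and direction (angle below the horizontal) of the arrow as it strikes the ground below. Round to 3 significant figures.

v_x = 64.8 cos 22.7° = 59.78 m/s (constant).
|v_y| at impact = √((25.01)² + 2×9.81×88.0) = 48.50 m/s.
Speed = √(59.78² + 48.50²) = 77.0 m/s; angle = arctan(48.50/59.78) = 39.1° below horizontal.

77.0 m/s at 39.1° below the horizontal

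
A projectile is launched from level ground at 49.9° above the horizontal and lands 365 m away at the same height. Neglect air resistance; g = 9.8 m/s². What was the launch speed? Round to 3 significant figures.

On level ground, R = v₀² sin(2θ) / g, so v₀ = √(R g / sin 2θ).
sin(2 × 49.9°) = 0.9854.
v₀ = √(365 × 9.8 / 0.9854) = √3630 = 60.2 m/s.

60.2 m/s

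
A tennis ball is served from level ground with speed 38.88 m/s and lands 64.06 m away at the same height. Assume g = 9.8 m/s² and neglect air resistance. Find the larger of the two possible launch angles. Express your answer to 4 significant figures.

77.73°

Level-ground range: R = v₀² sin(2θ)/g ⇒ sin 2θ = R g / v₀² = 64.06×9.8/38.88² = 0.4153.
2θ = arcsin(0.4153) = 24.538° or 180° − 24.538° = 155.462°.
So θ = 12.27° or θ = 77.73°.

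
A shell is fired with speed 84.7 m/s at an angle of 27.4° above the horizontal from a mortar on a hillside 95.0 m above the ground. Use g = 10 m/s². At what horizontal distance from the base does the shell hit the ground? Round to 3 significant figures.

Components: v_x = 84.7 cos 27.4° = 75.20 m/s, v_y = 84.7 sin 27.4° = 38.98 m/s.
Vertical: 0 = 95.0 + 38.98 t − ½(10) t² ⇒ 5.000 t² − 38.98 t − 95.0 = 0.
t = [38.98 + √(1519 + 1900)] / 10.00 = 9.745 s.
Horizontal: R = v_x · t = 75.20 × 9.745 = 733 m.

733 m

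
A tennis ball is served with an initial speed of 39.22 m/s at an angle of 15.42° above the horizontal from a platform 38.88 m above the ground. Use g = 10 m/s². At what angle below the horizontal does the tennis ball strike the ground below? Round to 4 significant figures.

38.22°

v_x = 39.22 cos 15.42° = 37.808 m/s.
At impact |v_y| = √(v_y0² + 2 g h) = √(10.428² + 2×10×38.88) = 29.772 m/s.
Angle below horizontal = arctan(|v_y| / v_x) = arctan(29.772 / 37.808) = 38.22°.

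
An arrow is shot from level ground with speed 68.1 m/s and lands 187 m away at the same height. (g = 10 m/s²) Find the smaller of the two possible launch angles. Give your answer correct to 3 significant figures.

Level-ground range: R = v₀² sin(2θ)/g ⇒ sin 2θ = R g / v₀² = 187×10/68.1² = 0.4032.
2θ = arcsin(0.4032) = 23.78° or 180° − 23.78° = 156.22°.
So θ = 11.9° or θ = 78.1°.

11.9°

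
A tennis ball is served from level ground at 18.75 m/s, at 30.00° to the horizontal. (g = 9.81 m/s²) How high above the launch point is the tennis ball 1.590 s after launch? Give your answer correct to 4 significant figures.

v_y0 = 18.75 sin 30.00° = 9.3750 m/s.
y(t) = v_y0 t − ½ g t² = 9.3750×1.590 − 4.905×1.590² = 2.506 m.

2.506 m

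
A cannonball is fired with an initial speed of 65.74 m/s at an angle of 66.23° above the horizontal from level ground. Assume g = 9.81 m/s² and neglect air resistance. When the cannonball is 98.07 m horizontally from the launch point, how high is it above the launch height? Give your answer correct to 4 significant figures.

v_x = 65.74 cos 66.23° = 26.498 m/s, v_y0 = 65.74 sin 66.23° = 60.163 m/s.
Time to reach x = 98.07 m: t = x / v_x = 98.07 / 26.498 = 3.7010 s.
y = v_y0 t − ½ g t² = 60.163×3.7010 − 4.905×3.7010² = 155.5 m.

155.5 m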